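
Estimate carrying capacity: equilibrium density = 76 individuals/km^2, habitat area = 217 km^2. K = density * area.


K = 76 * 217 = 16492 individuals

16492 individuals


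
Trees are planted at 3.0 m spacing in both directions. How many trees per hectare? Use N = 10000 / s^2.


N = 10000 / 3.0^2 = 10000 / 9 = 1111.11 ≈ 1111 trees/ha

1111 trees/ha


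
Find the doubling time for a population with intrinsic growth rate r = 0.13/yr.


td = ln(2) / 0.13 = 0.693147 / 0.13 = 5.33190 ≈ 5.3 years

5.3 years


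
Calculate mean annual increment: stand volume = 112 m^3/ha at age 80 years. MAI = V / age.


MAI = 112 / 80 = 1.40 m^3/ha/yr

1.40 m^3/ha/yr


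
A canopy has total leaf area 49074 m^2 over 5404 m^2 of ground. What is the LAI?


LAI = 49074 / 5404 = 9.0811 ≈ 9.08

9.08


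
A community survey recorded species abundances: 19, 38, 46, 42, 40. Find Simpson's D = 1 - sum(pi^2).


Total N = 19 + 38 + 46 + 42 + 40 = 185
Per-species terms:
  p = 19/185 = 0.102703; p^2 = 0.102703^2 = 0.010548
  p = 38/185 = 0.205405; p^2 = 0.205405^2 = 0.042191
  p = 46/185 = 0.248649; p^2 = 0.248649^2 = 0.061826
  p = 42/185 = 0.227027; p^2 = 0.227027^2 = 0.051541
  p = 40/185 = 0.216216; p^2 = 0.216216^2 = 0.046749
sum(p^2) = 0.010548 + 0.042191 + 0.061826 + 0.051541 + 0.046749 = 0.212855
D = 1 - 0.212855 = 0.787145 ≈ 0.7871

0.7871


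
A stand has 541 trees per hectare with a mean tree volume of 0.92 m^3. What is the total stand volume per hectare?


V_stand = 541 * 0.92 = 497.72 ≈ 497.7 m^3/ha

497.7 m^3/ha


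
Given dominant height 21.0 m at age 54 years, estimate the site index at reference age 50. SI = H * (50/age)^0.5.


50/54 = 0.925926
(0.925926)^0.5 = 0.962250
SI = 21.0 * 0.962250 = 20.2073 ≈ 20.2 m

20.2 m


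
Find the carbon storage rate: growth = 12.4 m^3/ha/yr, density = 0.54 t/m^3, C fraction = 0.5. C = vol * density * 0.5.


C = 12.4 * 0.54 * 0.5 = 3.348 ≈ 3.35 t C/ha/yr

3.35 t C/ha/yr


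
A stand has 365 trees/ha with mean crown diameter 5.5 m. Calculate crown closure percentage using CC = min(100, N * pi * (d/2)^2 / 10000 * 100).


(d/2)^2 = (5.5/2)^2 = 2.75^2 = 7.5625
Crown area = 3.141593 * 7.5625 = 23.7583 m^2
N * area / 10000 * 100 = 365 * 23.7583 / 10000 * 100 = 86.7178
CC = min(100, 86.7178) = 86.7178 ≈ 86.7%

86.7%


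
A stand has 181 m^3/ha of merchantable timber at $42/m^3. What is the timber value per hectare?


Value = 181 * 42 = $7602/ha

$7602/ha


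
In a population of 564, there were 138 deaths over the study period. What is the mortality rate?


Mortality rate = 138 / 564 = 0.244681 ≈ 0.2447

0.2447


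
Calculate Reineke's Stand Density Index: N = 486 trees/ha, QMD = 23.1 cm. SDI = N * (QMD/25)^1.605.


QMD/25 = 23.1/25 = 0.924
(0.924)^1.605 = exp(1.605 * ln(0.924)) = exp(1.605 * (-0.0790432)) = exp(-0.126864) = 0.880853
SDI = 486 * 0.880853 = 428.095 ≈ 428

428


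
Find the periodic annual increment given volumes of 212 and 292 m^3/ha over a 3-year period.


PAI = (V2 - V1) / period = (292 - 212) / 3 = 80 / 3 = 26.6667 ≈ 26.67 m^3/ha/yr

26.67 m^3/ha/yr


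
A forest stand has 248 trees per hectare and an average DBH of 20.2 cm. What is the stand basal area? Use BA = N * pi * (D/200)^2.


(D/200)^2 = (20.2/200)^2 = 0.101^2 = 0.010201
Individual BA = 3.141593 * 0.010201 = 0.0320474 m^2
Stand BA = 248 * 0.0320474 = 7.94776 ≈ 7.95 m^2/ha

7.95 m^2/ha


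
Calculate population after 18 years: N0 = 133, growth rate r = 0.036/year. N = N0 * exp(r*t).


r*t = 0.036 * 18 = 0.648
exp(0.648) = 1.91171
N = 133 * 1.91171 = 254.257 ≈ 254

254


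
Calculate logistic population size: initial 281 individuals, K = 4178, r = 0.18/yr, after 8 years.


(K - N0)/N0 = (4178 - 281)/281 = 3897/281 = 13.8683
r*t = 0.18 * 8 = 1.44; exp(-1.44) = 0.236928
13.8683 * 0.236928 = 3.28579
1 + 3.28579 = 4.28579
N = 4178 / 4.28579 = 974.849 ≈ 975

975


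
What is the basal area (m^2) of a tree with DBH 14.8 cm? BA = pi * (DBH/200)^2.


D/200 = 14.8/200 = 0.074 m
(D/200)^2 = 0.074^2 = 0.005476
BA = 3.141593 * 0.005476 = 0.0172034 ≈ 0.0172 m^2

0.0172 m^2


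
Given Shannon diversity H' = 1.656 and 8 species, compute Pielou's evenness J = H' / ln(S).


ln(8) = 2.07944
J = H' / ln(S) = 1.656 / 2.07944 = 0.796368 ≈ 0.7964

0.7964


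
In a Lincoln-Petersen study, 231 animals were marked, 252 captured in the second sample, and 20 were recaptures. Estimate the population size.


N = M * C / R = 231 * 252 / 20 = 58212 / 20 = 2910.60 ≈ 2911

2911 individuals


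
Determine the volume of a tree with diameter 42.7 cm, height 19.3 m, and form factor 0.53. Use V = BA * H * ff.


(D/200)^2 = (42.7/200)^2 = 0.2135^2 = 0.04558225
BA = 3.141593 * 0.04558225 = 0.143201 m^2
V = 0.143201 * 19.3 * 0.53 = 1.46480 ≈ 1.465 m^3

1.465 m^3


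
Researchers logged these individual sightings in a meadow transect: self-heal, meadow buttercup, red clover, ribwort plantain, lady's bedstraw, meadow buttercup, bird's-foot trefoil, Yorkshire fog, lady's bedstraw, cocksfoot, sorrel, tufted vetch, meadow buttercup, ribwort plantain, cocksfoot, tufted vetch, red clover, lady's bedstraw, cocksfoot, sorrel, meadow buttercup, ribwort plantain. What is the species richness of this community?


Total individuals logged = 22
Distinct species (count of individuals): self-heal (1), meadow buttercup (4), red clover (2), ribwort plantain (3), lady's bedstraw (3), bird's-foot trefoil (1), Yorkshire fog (1), cocksfoot (3), sorrel (2), tufted vetch (2)
Species richness = number of distinct species = 10

10


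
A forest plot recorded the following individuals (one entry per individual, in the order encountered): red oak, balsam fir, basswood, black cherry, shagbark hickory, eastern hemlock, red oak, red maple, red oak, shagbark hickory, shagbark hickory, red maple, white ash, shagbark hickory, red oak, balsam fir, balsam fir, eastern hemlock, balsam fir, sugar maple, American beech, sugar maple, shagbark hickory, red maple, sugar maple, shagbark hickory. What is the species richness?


Total individuals logged = 26
Distinct species (count of individuals): red oak (4), balsam fir (4), basswood (1), black cherry (1), shagbark hickory (6), eastern hemlock (2), red maple (3), white ash (1), sugar maple (3), American beech (1)
Species richness = number of distinct species = 10

10


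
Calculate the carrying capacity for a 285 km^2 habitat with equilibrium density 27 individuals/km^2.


K = 27 * 285 = 7695 individuals

7695 individuals


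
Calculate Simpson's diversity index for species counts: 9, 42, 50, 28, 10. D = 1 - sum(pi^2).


Total N = 9 + 42 + 50 + 28 + 10 = 139
Per-species terms:
  p = 9/139 = 0.064748; p^2 = 0.064748^2 = 0.004192
  p = 42/139 = 0.302158; p^2 = 0.302158^2 = 0.091299
  p = 50/139 = 0.359712; p^2 = 0.359712^2 = 0.129393
  p = 28/139 = 0.201439; p^2 = 0.201439^2 = 0.040578
  p = 10/139 = 0.071942; p^2 = 0.071942^2 = 0.005176
sum(p^2) = 0.004192 + 0.091299 + 0.129393 + 0.040578 + 0.005176 = 0.270638
D = 1 - 0.270638 = 0.729362 ≈ 0.7294

0.7294


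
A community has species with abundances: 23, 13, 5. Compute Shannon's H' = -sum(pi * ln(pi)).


Total N = 23 + 13 + 5 = 41
Per-species terms:
  p = 23/41 = 0.560976; ln(p) = -0.578077; p*ln(p) = 0.560976 * (-0.578077) = -0.324287
  p = 13/41 = 0.317073; ln(p) = -1.148623; p*ln(p) = 0.317073 * (-1.148623) = -0.364197
  p = 5/41 = 0.121951; ln(p) = -2.104136; p*ln(p) = 0.121951 * (-2.104136) = -0.256601
sum(p*ln(p)) = (-0.324287) + (-0.364197) + (-0.256601) = -0.945085
H' = -(-0.945085) = 0.945085 ≈ 0.9451

0.9451


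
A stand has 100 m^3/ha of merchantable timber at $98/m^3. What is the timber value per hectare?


Value = 100 * 98 = $9800/ha

$9800/ha


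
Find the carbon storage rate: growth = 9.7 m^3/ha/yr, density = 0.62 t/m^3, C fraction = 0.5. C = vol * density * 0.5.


C = 9.7 * 0.62 * 0.5 = 3.007 ≈ 3.01 t C/ha/yr

3.01 t C/ha/yr


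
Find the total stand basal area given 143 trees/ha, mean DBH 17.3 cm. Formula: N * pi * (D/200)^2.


(D/200)^2 = (17.3/200)^2 = 0.0865^2 = 0.00748225
Individual BA = 3.141593 * 0.00748225 = 0.0235062 m^2
Stand BA = 143 * 0.0235062 = 3.36139 ≈ 3.36 m^2/ha

3.36 m^2/ha


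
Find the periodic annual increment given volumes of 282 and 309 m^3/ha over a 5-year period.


PAI = (V2 - V1) / period = (309 - 282) / 5 = 27 / 5 = 5.40 m^3/ha/yr

5.40 m^3/ha/yr


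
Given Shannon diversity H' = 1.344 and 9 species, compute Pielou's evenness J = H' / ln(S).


ln(9) = 2.19722
J = H' / ln(S) = 1.344 / 2.19722 = 0.611682 ≈ 0.6117

0.6117


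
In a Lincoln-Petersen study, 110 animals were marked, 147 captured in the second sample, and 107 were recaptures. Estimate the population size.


N = M * C / R = 110 * 147 / 107 = 16170 / 107 = 151.12 ≈ 151

151 individuals


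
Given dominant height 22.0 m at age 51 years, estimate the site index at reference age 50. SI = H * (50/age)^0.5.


50/51 = 0.980392
(0.980392)^0.5 = 0.990147
SI = 22.0 * 0.990147 = 21.7832 ≈ 21.8 m

21.8 m


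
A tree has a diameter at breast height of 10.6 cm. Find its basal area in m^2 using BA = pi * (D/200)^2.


D/200 = 10.6/200 = 0.053 m
(D/200)^2 = 0.053^2 = 0.002809
BA = 3.141593 * 0.002809 = 0.00882473 ≈ 0.0088 m^2

0.0088 m^2


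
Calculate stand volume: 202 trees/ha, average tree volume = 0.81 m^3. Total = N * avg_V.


V_stand = 202 * 0.81 = 163.62 ≈ 163.6 m^3/ha

163.6 m^3/ha


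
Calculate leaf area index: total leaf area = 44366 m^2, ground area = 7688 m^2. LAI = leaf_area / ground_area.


LAI = 44366 / 7688 = 5.7708 ≈ 5.77

5.77


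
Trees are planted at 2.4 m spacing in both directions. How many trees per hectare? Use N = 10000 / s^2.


N = 10000 / 2.4^2 = 10000 / 5.76 = 1736.11 ≈ 1736 trees/ha

1736 trees/ha


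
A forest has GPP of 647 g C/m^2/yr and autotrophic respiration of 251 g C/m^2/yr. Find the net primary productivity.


NPP = GPP - Ra = 647 - 251 = 396 g C/m^2/yr

396 g C/m^2/yr


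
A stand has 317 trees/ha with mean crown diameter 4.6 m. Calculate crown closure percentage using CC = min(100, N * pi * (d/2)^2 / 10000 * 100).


(d/2)^2 = (4.6/2)^2 = 2.3^2 = 5.29
Crown area = 3.141593 * 5.29 = 16.6190 m^2
N * area / 10000 * 100 = 317 * 16.6190 / 10000 * 100 = 52.6822
CC = min(100, 52.6822) = 52.6822 ≈ 52.7%

52.7%


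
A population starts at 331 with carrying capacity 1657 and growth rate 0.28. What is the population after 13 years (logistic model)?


(K - N0)/N0 = (1657 - 331)/331 = 1326/331 = 4.00604
r*t = 0.28 * 13 = 3.64; exp(-3.64) = 0.0262523
4.00604 * 0.0262523 = 0.105168
1 + 0.105168 = 1.10517
N = 1657 / 1.10517 = 1499.32 ≈ 1499

1499


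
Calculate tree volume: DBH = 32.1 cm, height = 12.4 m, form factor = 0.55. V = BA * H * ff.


(D/200)^2 = (32.1/200)^2 = 0.1605^2 = 0.02576025
BA = 3.141593 * 0.02576025 = 0.0809282 m^2
V = 0.0809282 * 12.4 * 0.55 = 0.551930 ≈ 0.552 m^3

0.552 m^3


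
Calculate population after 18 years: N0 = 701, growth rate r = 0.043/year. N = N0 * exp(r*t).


r*t = 0.043 * 18 = 0.774
exp(0.774) = 2.16842
N = 701 * 2.16842 = 1520.06 ≈ 1520

1520


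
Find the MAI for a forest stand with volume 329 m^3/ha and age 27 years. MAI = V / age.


MAI = 329 / 27 = 12.1852 ≈ 12.19 m^3/ha/yr

12.19 m^3/ha/yr


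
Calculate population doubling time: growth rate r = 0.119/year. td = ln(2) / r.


td = ln(2) / 0.119 = 0.693147 / 0.119 = 5.82476 ≈ 5.8 years

5.8 years


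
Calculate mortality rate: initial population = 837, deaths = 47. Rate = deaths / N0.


Mortality rate = 47 / 837 = 0.056153 ≈ 0.0562

0.0562


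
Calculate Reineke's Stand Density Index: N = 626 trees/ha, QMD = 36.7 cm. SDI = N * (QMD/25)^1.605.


QMD/25 = 36.7/25 = 1.468
(1.468)^1.605 = exp(1.605 * ln(1.468)) = exp(1.605 * 0.383901) = exp(0.616161) = 1.85181
SDI = 626 * 1.85181 = 1159.23 ≈ 1159

1159


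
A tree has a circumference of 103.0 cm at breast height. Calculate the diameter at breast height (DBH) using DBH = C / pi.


DBH = C / pi = 103.0 / 3.141593 = 32.7859 ≈ 32.79 cm

32.79 cm


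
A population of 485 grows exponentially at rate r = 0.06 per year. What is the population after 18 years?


r*t = 0.06 * 18 = 1.08
exp(1.08) = 2.94468
N = 485 * 2.94468 = 1428.17 ≈ 1428

1428


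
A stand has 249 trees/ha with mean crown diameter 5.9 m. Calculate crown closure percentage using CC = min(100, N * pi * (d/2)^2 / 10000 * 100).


(d/2)^2 = (5.9/2)^2 = 2.95^2 = 8.7025
Crown area = 3.141593 * 8.7025 = 27.3397 m^2
N * area / 10000 * 100 = 249 * 27.3397 / 10000 * 100 = 68.0759
CC = min(100, 68.0759) = 68.0759 ≈ 68.1%

68.1%


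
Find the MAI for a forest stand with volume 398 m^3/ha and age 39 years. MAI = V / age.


MAI = 398 / 39 = 10.2051 ≈ 10.21 m^3/ha/yr

10.21 m^3/ha/yr


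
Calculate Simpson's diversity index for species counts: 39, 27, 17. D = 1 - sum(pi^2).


Total N = 39 + 27 + 17 = 83
Per-species terms:
  p = 39/83 = 0.469880; p^2 = 0.469880^2 = 0.220787
  p = 27/83 = 0.325301; p^2 = 0.325301^2 = 0.105821
  p = 17/83 = 0.204819; p^2 = 0.204819^2 = 0.041951
sum(p^2) = 0.220787 + 0.105821 + 0.041951 = 0.368559
D = 1 - 0.368559 = 0.631441 ≈ 0.6314

0.6314


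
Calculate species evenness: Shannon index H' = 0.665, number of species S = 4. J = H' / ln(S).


ln(4) = 1.38629
J = H' / ln(S) = 0.665 / 1.38629 = 0.479698 ≈ 0.4797

0.4797


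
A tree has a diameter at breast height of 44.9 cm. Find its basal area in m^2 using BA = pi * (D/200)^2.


D/200 = 44.9/200 = 0.2245 m
(D/200)^2 = 0.2245^2 = 0.05040025
BA = 3.141593 * 0.05040025 = 0.158337 ≈ 0.1583 m^2

0.1583 m^2


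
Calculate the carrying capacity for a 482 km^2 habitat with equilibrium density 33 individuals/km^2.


K = 33 * 482 = 15906 individuals

15906 individuals


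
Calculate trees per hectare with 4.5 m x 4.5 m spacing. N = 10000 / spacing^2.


N = 10000 / 4.5^2 = 10000 / 20.25 = 493.827 ≈ 494 trees/ha

494 trees/ha


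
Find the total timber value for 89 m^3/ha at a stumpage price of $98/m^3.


Value = 89 * 98 = $8722/ha

$8722/ha


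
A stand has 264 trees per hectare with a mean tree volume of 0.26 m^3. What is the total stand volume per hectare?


V_stand = 264 * 0.26 = 68.64 ≈ 68.6 m^3/ha

68.6 m^3/ha


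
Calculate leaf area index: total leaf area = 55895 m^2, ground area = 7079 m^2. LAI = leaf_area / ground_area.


LAI = 55895 / 7079 = 7.8959 ≈ 7.90

7.90


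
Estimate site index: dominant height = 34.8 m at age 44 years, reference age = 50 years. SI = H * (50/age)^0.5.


50/44 = 1.13636
(1.13636)^0.5 = 1.06600
SI = 34.8 * 1.06600 = 37.0968 ≈ 37.1 m

37.1 m


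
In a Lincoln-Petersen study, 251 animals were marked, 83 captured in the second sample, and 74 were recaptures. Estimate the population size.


N = M * C / R = 251 * 83 / 74 = 20833 / 74 = 281.53 ≈ 282

282 individuals


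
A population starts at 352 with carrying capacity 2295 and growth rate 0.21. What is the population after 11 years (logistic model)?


(K - N0)/N0 = (2295 - 352)/352 = 1943/352 = 5.51989
r*t = 0.21 * 11 = 2.31; exp(-2.31) = 0.0992613
5.51989 * 0.0992613 = 0.547911
1 + 0.547911 = 1.54791
N = 2295 / 1.54791 = 1482.64 ≈ 1483

1483


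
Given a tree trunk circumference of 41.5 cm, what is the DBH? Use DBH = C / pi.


DBH = C / pi = 41.5 / 3.141593 = 13.2099 ≈ 13.21 cm

13.21 cm


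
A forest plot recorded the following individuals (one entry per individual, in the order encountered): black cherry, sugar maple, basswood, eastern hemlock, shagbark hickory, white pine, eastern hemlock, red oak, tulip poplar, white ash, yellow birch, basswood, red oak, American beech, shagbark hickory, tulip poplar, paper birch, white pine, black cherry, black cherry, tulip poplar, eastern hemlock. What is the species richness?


Total individuals logged = 22
Distinct species (count of individuals): black cherry (3), sugar maple (1), basswood (2), eastern hemlock (3), shagbark hickory (2), white pine (2), red oak (2), tulip poplar (3), white ash (1), yellow birch (1), American beech (1), paper birch (1)
Species richness = number of distinct species = 12

12


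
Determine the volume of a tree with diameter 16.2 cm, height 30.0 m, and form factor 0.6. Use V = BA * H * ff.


(D/200)^2 = (16.2/200)^2 = 0.081^2 = 0.006561
BA = 3.141593 * 0.006561 = 0.0206120 m^2
V = 0.0206120 * 30.0 * 0.6 = 0.371016 ≈ 0.371 m^3

0.371 m^3


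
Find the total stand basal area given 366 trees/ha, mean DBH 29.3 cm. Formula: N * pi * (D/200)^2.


(D/200)^2 = (29.3/200)^2 = 0.1465^2 = 0.02146225
Individual BA = 3.141593 * 0.02146225 = 0.0674257 m^2
Stand BA = 366 * 0.0674257 = 24.6778 ≈ 24.68 m^2/ha

24.68 m^2/ha


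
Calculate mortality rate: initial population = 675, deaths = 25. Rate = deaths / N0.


Mortality rate = 25 / 675 = 0.037037 ≈ 0.0370

0.0370


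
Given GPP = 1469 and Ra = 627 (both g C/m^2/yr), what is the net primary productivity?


NPP = GPP - Ra = 1469 - 627 = 842 g C/m^2/yr

842 g C/m^2/yr


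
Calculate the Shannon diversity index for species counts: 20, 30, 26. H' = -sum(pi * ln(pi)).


Total N = 20 + 30 + 26 = 76
Per-species terms:
  p = 20/76 = 0.263158; ln(p) = -1.335001; p*ln(p) = 0.263158 * (-1.335001) = -0.351316
  p = 30/76 = 0.394737; ln(p) = -0.929536; p*ln(p) = 0.394737 * (-0.929536) = -0.366922
  p = 26/76 = 0.342105; ln(p) = -1.072638; p*ln(p) = 0.342105 * (-1.072638) = -0.366955
sum(p*ln(p)) = (-0.351316) + (-0.366922) + (-0.366955) = -1.085193
H' = -(-1.085193) = 1.085193 ≈ 1.0852

1.0852


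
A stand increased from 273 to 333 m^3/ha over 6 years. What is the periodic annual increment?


PAI = (V2 - V1) / period = (333 - 273) / 6 = 60 / 6 = 10.00 m^3/ha/yr

10.00 m^3/ha/yr


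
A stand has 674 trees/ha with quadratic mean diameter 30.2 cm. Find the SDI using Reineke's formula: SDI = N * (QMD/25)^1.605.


QMD/25 = 30.2/25 = 1.208
(1.208)^1.605 = exp(1.605 * ln(1.208)) = exp(1.605 * 0.188966) = exp(0.303290) = 1.35431
SDI = 674 * 1.35431 = 912.805 ≈ 913

913


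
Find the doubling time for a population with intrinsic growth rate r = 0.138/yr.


td = ln(2) / 0.138 = 0.693147 / 0.138 = 5.02280 ≈ 5.0 years

5.0 years


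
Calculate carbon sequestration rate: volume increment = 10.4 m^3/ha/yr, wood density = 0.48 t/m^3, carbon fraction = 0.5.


C = 10.4 * 0.48 * 0.5 = 2.496 ≈ 2.50 t C/ha/yr

2.50 t C/ha/yr


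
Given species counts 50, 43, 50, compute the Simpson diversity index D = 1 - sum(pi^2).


Total N = 50 + 43 + 50 = 143
Per-species terms:
  p = 50/143 = 0.349650; p^2 = 0.349650^2 = 0.122255
  p = 43/143 = 0.300699; p^2 = 0.300699^2 = 0.090420
  p = 50/143 = 0.349650; p^2 = 0.349650^2 = 0.122255
sum(p^2) = 0.122255 + 0.090420 + 0.122255 = 0.334930
D = 1 - 0.334930 = 0.665070 ≈ 0.6651

0.6651


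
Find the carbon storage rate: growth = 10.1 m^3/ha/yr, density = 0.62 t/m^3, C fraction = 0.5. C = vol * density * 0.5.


C = 10.1 * 0.62 * 0.5 = 3.131 ≈ 3.13 t C/ha/yr

3.13 t C/ha/yr


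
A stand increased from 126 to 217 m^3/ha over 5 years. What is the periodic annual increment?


PAI = (V2 - V1) / period = (217 - 126) / 5 = 91 / 5 = 18.20 m^3/ha/yr

18.20 m^3/ha/yr


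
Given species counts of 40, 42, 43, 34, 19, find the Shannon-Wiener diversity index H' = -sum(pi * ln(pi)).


Total N = 40 + 42 + 43 + 34 + 19 = 178
Per-species terms:
  p = 40/178 = 0.224719; ln(p) = -1.492905; p*ln(p) = 0.224719 * (-1.492905) = -0.335484
  p = 42/178 = 0.235955; ln(p) = -1.444114; p*ln(p) = 0.235955 * (-1.444114) = -0.340746
  p = 43/178 = 0.241573; ln(p) = -1.420584; p*ln(p) = 0.241573 * (-1.420584) = -0.343175
  p = 34/178 = 0.191011; ln(p) = -1.655424; p*ln(p) = 0.191011 * (-1.655424) = -0.316204
  p = 19/178 = 0.106742; ln(p) = -2.237341; p*ln(p) = 0.106742 * (-2.237341) = -0.238818
sum(p*ln(p)) = (-0.335484) + (-0.340746) + (-0.343175) + (-0.316204) + (-0.238818) = -1.574427
H' = -(-1.574427) = 1.574427 ≈ 1.5744

1.5744


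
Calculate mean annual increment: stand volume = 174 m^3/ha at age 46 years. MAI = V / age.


MAI = 174 / 46 = 3.7826 ≈ 3.78 m^3/ha/yr

3.78 m^3/ha/yr


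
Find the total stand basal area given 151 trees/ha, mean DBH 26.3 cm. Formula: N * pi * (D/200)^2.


(D/200)^2 = (26.3/200)^2 = 0.1315^2 = 0.01729225
Individual BA = 3.141593 * 0.01729225 = 0.0543252 m^2
Stand BA = 151 * 0.0543252 = 8.20311 ≈ 8.20 m^2/ha

8.20 m^2/ha


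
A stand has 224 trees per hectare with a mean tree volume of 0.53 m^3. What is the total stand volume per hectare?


V_stand = 224 * 0.53 = 118.72 ≈ 118.7 m^3/ha

118.7 m^3/ha


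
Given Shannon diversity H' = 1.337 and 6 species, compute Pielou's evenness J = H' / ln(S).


ln(6) = 1.79176
J = H' / ln(S) = 1.337 / 1.79176 = 0.746194 ≈ 0.7462

0.7462


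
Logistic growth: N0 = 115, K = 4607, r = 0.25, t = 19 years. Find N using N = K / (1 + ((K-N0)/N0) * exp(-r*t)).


(K - N0)/N0 = (4607 - 115)/115 = 4492/115 = 39.0609
r*t = 0.25 * 19 = 4.75; exp(-4.75) = 0.00865170
39.0609 * 0.00865170 = 0.337943
1 + 0.337943 = 1.33794
N = 4607 / 1.33794 = 3443.35 ≈ 3443

3443


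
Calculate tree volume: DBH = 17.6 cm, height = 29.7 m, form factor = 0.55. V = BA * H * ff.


(D/200)^2 = (17.6/200)^2 = 0.088^2 = 0.007744
BA = 3.141593 * 0.007744 = 0.0243285 m^2
V = 0.0243285 * 29.7 * 0.55 = 0.397406 ≈ 0.397 m^3

0.397 m^3


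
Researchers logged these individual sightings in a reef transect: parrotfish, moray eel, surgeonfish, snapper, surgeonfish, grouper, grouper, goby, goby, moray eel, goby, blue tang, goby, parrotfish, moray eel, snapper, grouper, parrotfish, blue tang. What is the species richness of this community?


Total individuals logged = 19
Distinct species (count of individuals): parrotfish (3), moray eel (3), surgeonfish (2), snapper (2), grouper (3), goby (4), blue tang (2)
Species richness = number of distinct species = 7

7


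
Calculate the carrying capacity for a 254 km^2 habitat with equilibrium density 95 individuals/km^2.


K = 95 * 254 = 24130 individuals

24130 individuals


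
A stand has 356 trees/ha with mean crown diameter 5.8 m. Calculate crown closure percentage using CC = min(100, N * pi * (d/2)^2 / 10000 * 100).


(d/2)^2 = (5.8/2)^2 = 2.9^2 = 8.41
Crown area = 3.141593 * 8.41 = 26.4208 m^2
N * area / 10000 * 100 = 356 * 26.4208 / 10000 * 100 = 94.0580
CC = min(100, 94.0580) = 94.0580 ≈ 94.1%

94.1%


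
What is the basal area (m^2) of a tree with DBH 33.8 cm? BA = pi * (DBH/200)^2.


D/200 = 33.8/200 = 0.169 m
(D/200)^2 = 0.169^2 = 0.028561
BA = 3.141593 * 0.028561 = 0.0897270 ≈ 0.0897 m^2

0.0897 m^2


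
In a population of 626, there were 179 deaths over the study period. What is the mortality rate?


Mortality rate = 179 / 626 = 0.285942 ≈ 0.2859

0.2859


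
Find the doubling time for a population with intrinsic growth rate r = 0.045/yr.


td = ln(2) / 0.045 = 0.693147 / 0.045 = 15.4033 ≈ 15.4 years

15.4 years


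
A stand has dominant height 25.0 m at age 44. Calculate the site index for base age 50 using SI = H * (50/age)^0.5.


50/44 = 1.13636
(1.13636)^0.5 = 1.06600
SI = 25.0 * 1.06600 = 26.6500 ≈ 26.7 m

26.7 m


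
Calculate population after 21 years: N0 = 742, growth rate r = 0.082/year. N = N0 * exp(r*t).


r*t = 0.082 * 21 = 1.722
exp(1.722) = 5.59571
N = 742 * 5.59571 = 4152.02 ≈ 4152

4152


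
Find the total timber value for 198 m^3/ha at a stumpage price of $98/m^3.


Value = 198 * 98 = $19404/ha

$19404/ha


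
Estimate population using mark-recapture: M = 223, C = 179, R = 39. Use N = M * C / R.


N = M * C / R = 223 * 179 / 39 = 39917 / 39 = 1023.51 ≈ 1024

1024 individuals


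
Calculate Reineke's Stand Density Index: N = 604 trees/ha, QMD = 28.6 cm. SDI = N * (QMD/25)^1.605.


QMD/25 = 28.6/25 = 1.144
(1.144)^1.605 = exp(1.605 * ln(1.144)) = exp(1.605 * 0.134531) = exp(0.215922) = 1.24101
SDI = 604 * 1.24101 = 749.570 ≈ 750

750


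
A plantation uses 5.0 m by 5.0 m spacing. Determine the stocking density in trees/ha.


N = 10000 / 5.0^2 = 10000 / 25 = 400.000 ≈ 400 trees/ha

400 trees/ha


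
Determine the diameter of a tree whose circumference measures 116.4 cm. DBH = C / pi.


DBH = C / pi = 116.4 / 3.141593 = 37.0513 ≈ 37.05 cm

37.05 cm


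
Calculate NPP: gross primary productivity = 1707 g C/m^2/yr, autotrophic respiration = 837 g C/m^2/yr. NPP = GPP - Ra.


NPP = GPP - Ra = 1707 - 837 = 870 g C/m^2/yr

870 g C/m^2/yr


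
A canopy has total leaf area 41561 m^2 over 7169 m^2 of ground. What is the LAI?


LAI = 41561 / 7169 = 5.7973 ≈ 5.80

5.80


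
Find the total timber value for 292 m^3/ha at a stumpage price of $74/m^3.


Value = 292 * 74 = $21608/ha

$21608/ha


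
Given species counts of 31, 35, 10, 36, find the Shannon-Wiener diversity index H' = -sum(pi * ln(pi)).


Total N = 31 + 35 + 10 + 36 = 112
Per-species terms:
  p = 31/112 = 0.276786; ln(p) = -1.284511; p*ln(p) = 0.276786 * (-1.284511) = -0.355535
  p = 35/112 = 0.312500; ln(p) = -1.163151; p*ln(p) = 0.312500 * (-1.163151) = -0.363485
  p = 10/112 = 0.089286; ln(p) = -2.415911; p*ln(p) = 0.089286 * (-2.415911) = -0.215707
  p = 36/112 = 0.321429; ln(p) = -1.134979; p*ln(p) = 0.321429 * (-1.134979) = -0.364815
sum(p*ln(p)) = (-0.355535) + (-0.363485) + (-0.215707) + (-0.364815) = -1.299542
H' = -(-1.299542) = 1.299542 ≈ 1.2995

1.2995


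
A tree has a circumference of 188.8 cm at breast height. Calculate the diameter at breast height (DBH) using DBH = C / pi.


DBH = C / pi = 188.8 / 3.141593 = 60.0969 ≈ 60.10 cm

60.10 cm


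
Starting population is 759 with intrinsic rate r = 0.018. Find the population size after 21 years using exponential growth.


r*t = 0.018 * 21 = 0.378
exp(0.378) = 1.45936
N = 759 * 1.45936 = 1107.65 ≈ 1108

1108


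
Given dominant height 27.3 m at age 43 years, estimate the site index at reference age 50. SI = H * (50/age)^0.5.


50/43 = 1.16279
(1.16279)^0.5 = 1.07833
SI = 27.3 * 1.07833 = 29.4384 ≈ 29.4 m

29.4 m


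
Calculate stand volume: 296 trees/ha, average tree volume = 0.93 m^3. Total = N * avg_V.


V_stand = 296 * 0.93 = 275.28 ≈ 275.3 m^3/ha

275.3 m^3/ha


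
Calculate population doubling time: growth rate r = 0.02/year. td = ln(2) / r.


td = ln(2) / 0.02 = 0.693147 / 0.02 = 34.6574 ≈ 34.7 years

34.7 years


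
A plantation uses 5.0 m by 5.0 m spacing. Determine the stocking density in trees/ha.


N = 10000 / 5.0^2 = 10000 / 25 = 400.000 ≈ 400 trees/ha

400 trees/ha


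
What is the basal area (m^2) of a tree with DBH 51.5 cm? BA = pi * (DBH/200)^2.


D/200 = 51.5/200 = 0.2575 m
(D/200)^2 = 0.2575^2 = 0.06630625
BA = 3.141593 * 0.06630625 = 0.208307 ≈ 0.2083 m^2

0.2083 m^2


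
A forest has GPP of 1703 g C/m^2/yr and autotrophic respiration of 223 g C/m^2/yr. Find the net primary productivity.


NPP = GPP - Ra = 1703 - 223 = 1480 g C/m^2/yr

1480 g C/m^2/yr


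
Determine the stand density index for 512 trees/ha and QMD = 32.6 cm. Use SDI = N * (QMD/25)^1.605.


QMD/25 = 32.6/25 = 1.304
(1.304)^1.605 = exp(1.605 * ln(1.304)) = exp(1.605 * 0.265436) = exp(0.426025) = 1.53116
SDI = 512 * 1.53116 = 783.954 ≈ 784

784


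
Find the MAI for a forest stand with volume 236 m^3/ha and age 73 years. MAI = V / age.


MAI = 236 / 73 = 3.2329 ≈ 3.23 m^3/ha/yr

3.23 m^3/ha/yr


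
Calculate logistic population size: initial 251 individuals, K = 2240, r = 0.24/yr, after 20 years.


(K - N0)/N0 = (2240 - 251)/251 = 1989/251 = 7.92430
r*t = 0.24 * 20 = 4.8; exp(-4.8) = 0.00822975
7.92430 * 0.00822975 = 0.0652150
1 + 0.0652150 = 1.06522
N = 2240 / 1.06522 = 2102.85 ≈ 2103

2103


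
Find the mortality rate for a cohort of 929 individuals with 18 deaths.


Mortality rate = 18 / 929 = 0.019376 ≈ 0.0194

0.0194


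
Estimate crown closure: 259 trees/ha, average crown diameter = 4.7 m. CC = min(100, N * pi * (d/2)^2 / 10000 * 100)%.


(d/2)^2 = (4.7/2)^2 = 2.35^2 = 5.5225
Crown area = 3.141593 * 5.5225 = 17.3494 m^2
N * area / 10000 * 100 = 259 * 17.3494 / 10000 * 100 = 44.9349
CC = min(100, 44.9349) = 44.9349 ≈ 44.9%

44.9%


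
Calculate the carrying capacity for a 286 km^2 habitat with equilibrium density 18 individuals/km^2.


K = 18 * 286 = 5148 individuals

5148 individuals


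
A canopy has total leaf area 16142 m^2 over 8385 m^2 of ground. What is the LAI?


LAI = 16142 / 8385 = 1.9251 ≈ 1.93

1.93


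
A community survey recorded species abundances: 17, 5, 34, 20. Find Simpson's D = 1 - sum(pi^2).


Total N = 17 + 5 + 34 + 20 = 76
Per-species terms:
  p = 17/76 = 0.223684; p^2 = 0.223684^2 = 0.050035
  p = 5/76 = 0.065789; p^2 = 0.065789^2 = 0.004328
  p = 34/76 = 0.447368; p^2 = 0.447368^2 = 0.200138
  p = 20/76 = 0.263158; p^2 = 0.263158^2 = 0.069252
sum(p^2) = 0.050035 + 0.004328 + 0.200138 + 0.069252 = 0.323753
D = 1 - 0.323753 = 0.676247 ≈ 0.6762

0.6762


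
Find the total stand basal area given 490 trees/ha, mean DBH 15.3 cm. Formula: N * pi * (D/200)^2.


(D/200)^2 = (15.3/200)^2 = 0.0765^2 = 0.00585225
Individual BA = 3.141593 * 0.00585225 = 0.0183854 m^2
Stand BA = 490 * 0.0183854 = 9.00885 ≈ 9.01 m^2/ha

9.01 m^2/ha


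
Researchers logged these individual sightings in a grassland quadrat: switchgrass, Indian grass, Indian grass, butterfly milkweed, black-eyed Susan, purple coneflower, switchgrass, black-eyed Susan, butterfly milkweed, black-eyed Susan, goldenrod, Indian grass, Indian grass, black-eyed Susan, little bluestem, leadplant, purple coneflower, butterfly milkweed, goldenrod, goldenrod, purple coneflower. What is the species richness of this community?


Total individuals logged = 21
Distinct species (count of individuals): switchgrass (2), Indian grass (4), butterfly milkweed (3), black-eyed Susan (4), purple coneflower (3), goldenrod (3), little bluestem (1), leadplant (1)
Species richness = number of distinct species = 8

8


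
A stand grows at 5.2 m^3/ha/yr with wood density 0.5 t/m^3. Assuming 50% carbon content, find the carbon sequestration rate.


C = 5.2 * 0.5 * 0.5 = 1.30 t C/ha/yr

1.30 t C/ha/yr


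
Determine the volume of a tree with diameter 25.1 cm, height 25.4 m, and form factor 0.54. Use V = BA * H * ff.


(D/200)^2 = (25.1/200)^2 = 0.1255^2 = 0.01575025
BA = 3.141593 * 0.01575025 = 0.0494809 m^2
V = 0.0494809 * 25.4 * 0.54 = 0.678680 ≈ 0.679 m^3

0.679 m^3


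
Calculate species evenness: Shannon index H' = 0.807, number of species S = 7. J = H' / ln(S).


ln(7) = 1.94591
J = H' / ln(S) = 0.807 / 1.94591 = 0.414716 ≈ 0.4147

0.4147


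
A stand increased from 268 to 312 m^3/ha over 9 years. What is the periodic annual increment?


PAI = (V2 - V1) / period = (312 - 268) / 9 = 44 / 9 = 4.8889 ≈ 4.89 m^3/ha/yr

4.89 m^3/ha/yr


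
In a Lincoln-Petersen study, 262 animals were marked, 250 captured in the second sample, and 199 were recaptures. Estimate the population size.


N = M * C / R = 262 * 250 / 199 = 65500 / 199 = 329.15 ≈ 329

329 individuals


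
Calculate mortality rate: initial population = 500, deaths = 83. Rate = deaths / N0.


Mortality rate = 83 / 500 = 0.1660

0.1660


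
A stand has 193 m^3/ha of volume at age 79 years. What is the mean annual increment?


MAI = 193 / 79 = 2.4430 ≈ 2.44 m^3/ha/yr

2.44 m^3/ha/yr


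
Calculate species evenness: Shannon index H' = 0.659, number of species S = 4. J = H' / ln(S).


ln(4) = 1.38629
J = H' / ln(S) = 0.659 / 1.38629 = 0.475370 ≈ 0.4754

0.4754


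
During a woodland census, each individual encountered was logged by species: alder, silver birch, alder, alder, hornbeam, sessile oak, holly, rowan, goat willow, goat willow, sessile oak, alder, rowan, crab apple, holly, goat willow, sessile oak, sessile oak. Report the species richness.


Total individuals logged = 18
Distinct species (count of individuals): alder (4), silver birch (1), hornbeam (1), sessile oak (4), holly (2), rowan (2), goat willow (3), crab apple (1)
Species richness = number of distinct species = 8

8


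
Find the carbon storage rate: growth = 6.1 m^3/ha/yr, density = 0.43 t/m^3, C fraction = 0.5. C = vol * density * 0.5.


C = 6.1 * 0.43 * 0.5 = 1.3115 ≈ 1.31 t C/ha/yr

1.31 t C/ha/yr


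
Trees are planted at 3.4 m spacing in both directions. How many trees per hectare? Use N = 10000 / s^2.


N = 10000 / 3.4^2 = 10000 / 11.56 = 865.052 ≈ 865 trees/ha

865 trees/ha


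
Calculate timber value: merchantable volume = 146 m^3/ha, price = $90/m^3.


Value = 146 * 90 = $13140/ha

$13140/ha


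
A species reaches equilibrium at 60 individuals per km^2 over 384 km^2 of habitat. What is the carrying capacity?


K = 60 * 384 = 23040 individuals

23040 individuals


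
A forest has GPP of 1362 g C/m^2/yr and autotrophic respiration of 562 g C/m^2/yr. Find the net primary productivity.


NPP = GPP - Ra = 1362 - 562 = 800 g C/m^2/yr

800 g C/m^2/yr


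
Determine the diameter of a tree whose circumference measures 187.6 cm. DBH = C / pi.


DBH = C / pi = 187.6 / 3.141593 = 59.7149 ≈ 59.71 cm

59.71 cm


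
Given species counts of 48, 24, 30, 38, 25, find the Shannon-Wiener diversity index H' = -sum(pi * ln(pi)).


Total N = 48 + 24 + 30 + 38 + 25 = 165
Per-species terms:
  p = 48/165 = 0.290909; ln(p) = -1.234745; p*ln(p) = 0.290909 * (-1.234745) = -0.359198
  p = 24/165 = 0.145455; ln(p) = -1.927889; p*ln(p) = 0.145455 * (-1.927889) = -0.280421
  p = 30/165 = 0.181818; ln(p) = -1.704749; p*ln(p) = 0.181818 * (-1.704749) = -0.309954
  p = 38/165 = 0.230303; ln(p) = -1.468359; p*ln(p) = 0.230303 * (-1.468359) = -0.338167
  p = 25/165 = 0.151515; ln(p) = -1.887071; p*ln(p) = 0.151515 * (-1.887071) = -0.285920
sum(p*ln(p)) = (-0.359198) + (-0.280421) + (-0.309954) + (-0.338167) + (-0.285920) = -1.573660
H' = -(-1.573660) = 1.573660 ≈ 1.5737

1.5737


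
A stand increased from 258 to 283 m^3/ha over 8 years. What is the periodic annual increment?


PAI = (V2 - V1) / period = (283 - 258) / 8 = 25 / 8 = 3.1250 ≈ 3.13 m^3/ha/yr

3.13 m^3/ha/yr


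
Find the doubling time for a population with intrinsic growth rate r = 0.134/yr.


td = ln(2) / 0.134 = 0.693147 / 0.134 = 5.17274 ≈ 5.2 years

5.2 years


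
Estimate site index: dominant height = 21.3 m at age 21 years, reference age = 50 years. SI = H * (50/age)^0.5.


50/21 = 2.38095
(2.38095)^0.5 = 1.54303
SI = 21.3 * 1.54303 = 32.8665 ≈ 32.9 m

32.9 m


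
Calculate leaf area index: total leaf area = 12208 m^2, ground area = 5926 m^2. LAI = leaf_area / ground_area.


LAI = 12208 / 5926 = 2.0601 ≈ 2.06

2.06


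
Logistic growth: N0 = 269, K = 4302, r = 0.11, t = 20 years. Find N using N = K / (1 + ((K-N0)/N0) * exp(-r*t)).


(K - N0)/N0 = (4302 - 269)/269 = 4033/269 = 14.9926
r*t = 0.11 * 20 = 2.2; exp(-2.2) = 0.110803
14.9926 * 0.110803 = 1.66123
1 + 1.66123 = 2.66123
N = 4302 / 2.66123 = 1616.55 ≈ 1617

1617


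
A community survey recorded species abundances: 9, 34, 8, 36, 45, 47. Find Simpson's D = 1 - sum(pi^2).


Total N = 9 + 34 + 8 + 36 + 45 + 47 = 179
Per-species terms:
  p = 9/179 = 0.050279; p^2 = 0.050279^2 = 0.002528
  p = 34/179 = 0.189944; p^2 = 0.189944^2 = 0.036079
  p = 8/179 = 0.044693; p^2 = 0.044693^2 = 0.001997
  p = 36/179 = 0.201117; p^2 = 0.201117^2 = 0.040448
  p = 45/179 = 0.251397; p^2 = 0.251397^2 = 0.063200
  p = 47/179 = 0.262570; p^2 = 0.262570^2 = 0.068943
sum(p^2) = 0.002528 + 0.036079 + 0.001997 + 0.040448 + 0.063200 + 0.068943 = 0.213195
D = 1 - 0.213195 = 0.786805 ≈ 0.7868

0.7868


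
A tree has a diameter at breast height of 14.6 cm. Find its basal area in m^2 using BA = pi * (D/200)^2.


D/200 = 14.6/200 = 0.073 m
(D/200)^2 = 0.073^2 = 0.005329
BA = 3.141593 * 0.005329 = 0.0167415 ≈ 0.0167 m^2

0.0167 m^2


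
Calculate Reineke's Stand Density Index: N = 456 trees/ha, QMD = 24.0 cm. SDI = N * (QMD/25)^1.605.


QMD/25 = 24.0/25 = 0.96
(0.96)^1.605 = exp(1.605 * ln(0.96)) = exp(1.605 * (-0.0408220)) = exp(-0.0655193) = 0.936581
SDI = 456 * 0.936581 = 427.081 ≈ 427

427


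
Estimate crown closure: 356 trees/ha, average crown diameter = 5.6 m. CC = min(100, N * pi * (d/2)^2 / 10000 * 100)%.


(d/2)^2 = (5.6/2)^2 = 2.8^2 = 7.84
Crown area = 3.141593 * 7.84 = 24.6301 m^2
N * area / 10000 * 100 = 356 * 24.6301 / 10000 * 100 = 87.6832
CC = min(100, 87.6832) = 87.6832 ≈ 87.7%

87.7%


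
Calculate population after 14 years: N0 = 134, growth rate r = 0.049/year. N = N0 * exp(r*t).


r*t = 0.049 * 14 = 0.686
exp(0.686) = 1.98576
N = 134 * 1.98576 = 266.092 ≈ 266

266


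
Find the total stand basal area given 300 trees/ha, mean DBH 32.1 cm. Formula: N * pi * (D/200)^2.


(D/200)^2 = (32.1/200)^2 = 0.1605^2 = 0.02576025
Individual BA = 3.141593 * 0.02576025 = 0.0809282 m^2
Stand BA = 300 * 0.0809282 = 24.2785 ≈ 24.28 m^2/ha

24.28 m^2/ha


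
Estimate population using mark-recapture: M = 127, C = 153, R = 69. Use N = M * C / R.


N = M * C / R = 127 * 153 / 69 = 19431 / 69 = 281.61 ≈ 282

282 individuals


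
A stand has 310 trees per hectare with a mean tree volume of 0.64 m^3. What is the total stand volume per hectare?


V_stand = 310 * 0.64 = 198.4 m^3/ha

198.4 m^3/ha


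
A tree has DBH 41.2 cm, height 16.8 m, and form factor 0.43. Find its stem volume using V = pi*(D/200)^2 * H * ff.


(D/200)^2 = (41.2/200)^2 = 0.206^2 = 0.042436
BA = 3.141593 * 0.042436 = 0.133317 m^2
V = 0.133317 * 16.8 * 0.43 = 0.963082 ≈ 0.963 m^3

0.963 m^3


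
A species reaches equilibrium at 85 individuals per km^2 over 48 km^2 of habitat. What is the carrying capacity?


K = 85 * 48 = 4080 individuals

4080 individuals


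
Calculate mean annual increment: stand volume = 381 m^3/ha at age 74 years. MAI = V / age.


MAI = 381 / 74 = 5.1486 ≈ 5.15 m^3/ha/yr

5.15 m^3/ha/yr


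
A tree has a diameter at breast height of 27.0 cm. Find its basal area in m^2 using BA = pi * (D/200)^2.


D/200 = 27.0/200 = 0.135 m
(D/200)^2 = 0.135^2 = 0.018225
BA = 3.141593 * 0.018225 = 0.0572555 ≈ 0.0573 m^2

0.0573 m^2


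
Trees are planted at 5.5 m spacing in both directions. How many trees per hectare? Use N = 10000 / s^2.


N = 10000 / 5.5^2 = 10000 / 30.25 = 330.579 ≈ 331 trees/ha

331 trees/ha


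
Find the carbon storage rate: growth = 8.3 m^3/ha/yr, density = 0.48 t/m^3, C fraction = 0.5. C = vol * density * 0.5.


C = 8.3 * 0.48 * 0.5 = 1.992 ≈ 1.99 t C/ha/yr

1.99 t C/ha/yr


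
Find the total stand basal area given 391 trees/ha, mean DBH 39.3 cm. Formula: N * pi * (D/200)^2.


(D/200)^2 = (39.3/200)^2 = 0.1965^2 = 0.03861225
Individual BA = 3.141593 * 0.03861225 = 0.121304 m^2
Stand BA = 391 * 0.121304 = 47.4299 ≈ 47.43 m^2/ha

47.43 m^2/ha


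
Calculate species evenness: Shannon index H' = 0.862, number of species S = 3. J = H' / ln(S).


ln(3) = 1.09861
J = H' / ln(S) = 0.862 / 1.09861 = 0.784628 ≈ 0.7846

0.7846


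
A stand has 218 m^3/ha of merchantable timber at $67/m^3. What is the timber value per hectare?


Value = 218 * 67 = $14606/ha

$14606/ha


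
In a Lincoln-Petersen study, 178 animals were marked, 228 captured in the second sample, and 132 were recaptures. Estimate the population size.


N = M * C / R = 178 * 228 / 132 = 40584 / 132 = 307.45 ≈ 307

307 individuals


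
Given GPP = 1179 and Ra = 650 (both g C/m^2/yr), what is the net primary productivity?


NPP = GPP - Ra = 1179 - 650 = 529 g C/m^2/yr

529 g C/m^2/yr


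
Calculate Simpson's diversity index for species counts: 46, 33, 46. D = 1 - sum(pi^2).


Total N = 46 + 33 + 46 = 125
Per-species terms:
  p = 46/125 = 0.368000; p^2 = 0.368000^2 = 0.135424
  p = 33/125 = 0.264000; p^2 = 0.264000^2 = 0.069696
  p = 46/125 = 0.368000; p^2 = 0.368000^2 = 0.135424
sum(p^2) = 0.135424 + 0.069696 + 0.135424 = 0.340544
D = 1 - 0.340544 = 0.659456 ≈ 0.6595

0.6595
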